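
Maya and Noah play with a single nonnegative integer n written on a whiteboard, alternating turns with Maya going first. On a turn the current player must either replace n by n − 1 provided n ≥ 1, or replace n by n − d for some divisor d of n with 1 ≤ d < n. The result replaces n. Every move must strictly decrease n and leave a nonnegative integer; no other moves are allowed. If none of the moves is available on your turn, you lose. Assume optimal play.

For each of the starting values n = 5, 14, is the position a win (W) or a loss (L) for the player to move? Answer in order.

Positions with no move are L. A position that does have a move is losing for the player to move precisely when every available move leads to a winning position for the opponent. Fill in the labels:
n=0: no move → L
n=1: reaches L-position 0 → W
n=2: only reaches 1(W), which is W → L
n=3: reaches L-position 2 → W
n=4: reaches L-position 2 → W
n=5: only reaches 4(W), which is W → L
n=6: reaches L-position 5 → W
n=7: only reaches 6(W), which is W → L
n=8: reaches L-position 7 → W
n=9: only reaches 6(W), 8(W), all W → L
n=10: reaches L-position 5 → W
n=11: only reaches 10(W), which is W → L
n=12: reaches L-position 9 → W
n=13: only reaches 12(W), which is W → L
n=14: reaches L-position 7 → W

5: L, 14: W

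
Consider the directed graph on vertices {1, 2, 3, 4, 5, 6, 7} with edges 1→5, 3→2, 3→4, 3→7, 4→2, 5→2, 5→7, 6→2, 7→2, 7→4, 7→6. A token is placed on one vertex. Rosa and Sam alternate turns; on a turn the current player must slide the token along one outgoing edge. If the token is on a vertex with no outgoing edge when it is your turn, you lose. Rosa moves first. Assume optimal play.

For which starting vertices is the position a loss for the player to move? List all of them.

Use the standard recursion: the mover loses at a terminal position; elsewhere, the mover wins exactly when some move hands the opponent an L position.
Every edge goes from a vertex to one that appears earlier in the order 2, 6, 4, 7, 5, 1, 3, so processing vertices in that order labels each vertex after all of its successors.
2: no outgoing edge → L
6: can move to 2, which is L ⇒ W
4: can move to 2, which is L ⇒ W
7: can move to 2, which is L ⇒ W
5: can move to 2, which is L ⇒ W
1: the only move is to 5(W), a W ⇒ L
3: can move to 2, which is L ⇒ W
Reading off the rows marked L gives the requested list; there are 2 such vertices.

1, 2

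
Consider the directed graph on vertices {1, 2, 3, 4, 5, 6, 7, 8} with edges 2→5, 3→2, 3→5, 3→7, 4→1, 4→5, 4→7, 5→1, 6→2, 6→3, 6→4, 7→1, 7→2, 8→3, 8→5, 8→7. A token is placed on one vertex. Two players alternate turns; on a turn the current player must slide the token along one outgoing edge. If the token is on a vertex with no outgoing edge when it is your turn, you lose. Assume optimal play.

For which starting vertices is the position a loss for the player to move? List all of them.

1, 2, 8

Classify positions by backward induction: terminal positions (no move available) are L. From any other position, the mover wins iff some move reaches an L.
Every edge goes from a vertex to one that appears earlier in the order 1, 5, 2, 7, 4, 3, 6, 8, so processing vertices in that order labels each vertex after all of its successors.
1: no outgoing edge → L
5: →1(L), so W
2: →5(W) only, which is W, so L
7: →2(L), so W
4: →1(L), so W
3: →2(L), so W
6: →2(L), so W
8: →3(W), 7(W), 5(W) — all W, so L
Reading off the rows marked L gives the requested list; there are 3 such vertices.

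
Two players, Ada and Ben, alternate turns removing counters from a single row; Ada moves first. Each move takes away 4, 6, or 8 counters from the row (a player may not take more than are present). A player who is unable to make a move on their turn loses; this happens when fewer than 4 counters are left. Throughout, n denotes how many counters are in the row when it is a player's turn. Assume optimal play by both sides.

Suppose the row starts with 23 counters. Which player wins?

Work bottom-up. With no move the player to move loses. Otherwise the position is W if at least one move leads to an L position for the opponent, and L if every move leads to a W.
n=0: no move → L
n=1: no move → L
n=2: no move → L
n=3: no move → L
n=4: reaches L-position 0 → W
n=5: reaches L-position 1 → W
n=6: reaches L-position 2 → W
n=7: reaches L-position 3 → W
n=8: reaches L-position 2 → W
n=9: reaches L-position 3 → W
n=10: reaches L-position 2 → W
n=11: reaches L-position 3 → W
n=12: only reaches 8(W), 6(W), 4(W), all W → L
n=13: only reaches 9(W), 7(W), 5(W), all W → L
n=14: only reaches 10(W), 8(W), 6(W), all W → L
n=15: only reaches 11(W), 9(W), 7(W), all W → L
n=16: reaches L-position 12 → W
n=17: reaches L-position 13 → W
n=18: reaches L-position 14 → W
n=19: reaches L-position 15 → W
n=20: reaches L-position 14 → W
n=21: reaches L-position 15 → W
n=22: reaches L-position 14 → W
n=23: reaches L-position 15 → W
From 23 Ada can remove 8, leaving 15, reaching an L position.

Ada wins.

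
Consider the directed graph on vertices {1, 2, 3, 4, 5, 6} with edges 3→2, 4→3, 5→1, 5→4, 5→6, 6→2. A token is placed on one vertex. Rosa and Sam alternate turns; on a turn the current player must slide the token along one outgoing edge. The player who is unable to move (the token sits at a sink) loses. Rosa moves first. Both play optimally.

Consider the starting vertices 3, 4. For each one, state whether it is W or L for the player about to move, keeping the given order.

3: W, 4: L

Classify positions by backward induction: terminal positions (no move available) are L. From any other position, the mover wins iff some move reaches an L.
Every edge goes from a vertex to one that appears earlier in the order 1, 2, 3, 6, 4, 5, so processing vertices in that order labels each vertex after all of its successors.
1: no outgoing edge → L
2: no outgoing edge → L
3: W (go to 2, an L position)
6: W (go to 2, an L position)
4: L (sole option 3(W) is W)
5: W (go to 4, an L position)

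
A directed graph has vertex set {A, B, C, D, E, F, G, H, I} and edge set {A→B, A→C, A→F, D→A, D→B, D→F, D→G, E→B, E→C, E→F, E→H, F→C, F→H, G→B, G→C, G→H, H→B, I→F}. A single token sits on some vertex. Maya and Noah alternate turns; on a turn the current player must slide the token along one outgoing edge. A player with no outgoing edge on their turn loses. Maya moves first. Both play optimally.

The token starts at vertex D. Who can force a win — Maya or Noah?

Maya wins.

Label each position W (a win for the player to move) or L (a loss). A position with no legal move is L; any other position is W exactly when some move reaches an L, and L when every move reaches a W.
Every edge goes from a vertex to one that appears earlier in the order B, C, H, G, F, E, A, I, D, so processing vertices in that order labels each vertex after all of its successors.
B: no outgoing edge → L
C: no outgoing edge → L
H: W (go to B, an L position)
G: W (go to C, an L position)
F: W (go to C, an L position)
E: W (go to C, an L position)
A: W (go to C, an L position)
I: L (sole option F(W) is W)
D: W (go to B, an L position)
The starting position D is W: Maya should move to B, handing over an L position.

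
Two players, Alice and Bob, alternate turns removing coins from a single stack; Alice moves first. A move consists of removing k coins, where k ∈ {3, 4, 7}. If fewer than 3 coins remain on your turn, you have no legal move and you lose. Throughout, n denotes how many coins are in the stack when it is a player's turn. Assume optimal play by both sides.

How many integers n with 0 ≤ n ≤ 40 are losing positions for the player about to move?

Classify positions by backward induction: terminal positions (no move available) are L. From any other position, the mover wins iff some move reaches an L.
n=0: no move → L
n=1: no move → L
n=2: no move → L
n=3: →0(L), so W
n=4: →1(L), so W
n=5: →2(L), so W
n=6: →2(L), so W
n=7: →0(L), so W
n=8: →1(L), so W
n=9: →2(L), so W
n=10: →7(W), 6(W), 3(W) — all W, so L
n=11: →8(W), 7(W), 4(W) — all W, so L
n=12: →9(W), 8(W), 5(W) — all W, so L
n=13: →10(L), so W
n=14: →11(L), so W
n=15: →12(L), so W
n=16: →12(L), so W
n=17: →10(L), so W
n=18: →11(L), so W
n=19: →12(L), so W
n=20: →17(W), 16(W), 13(W) — all W, so L
n=21: →18(W), 17(W), 14(W) — all W, so L
n=22: →19(W), 18(W), 15(W) — all W, so L
n=23: →20(L), so W
n=24: →21(L), so W
n=25: →22(L), so W
n=26: →22(L), so W
n=27: →20(L), so W
n=28: →21(L), so W
n=29: →22(L), so W
n=30: →27(W), 26(W), 23(W) — all W, so L
n=31: →28(W), 27(W), 24(W) — all W, so L
n=32: →29(W), 28(W), 25(W) — all W, so L
n=33: →30(L), so W
n=34: →31(L), so W
n=35: →32(L), so W
n=36: →32(L), so W
n=37: →30(L), so W
n=38: →31(L), so W
n=39: →32(L), so W
n=40: →37(W), 36(W), 33(W) — all W, so L
L entries with 0 ≤ n ≤ 40: n = 0, 1, 2, 10, 11, 12, 20, 21, 22, 30, 31, 32, 40; that makes 13.

13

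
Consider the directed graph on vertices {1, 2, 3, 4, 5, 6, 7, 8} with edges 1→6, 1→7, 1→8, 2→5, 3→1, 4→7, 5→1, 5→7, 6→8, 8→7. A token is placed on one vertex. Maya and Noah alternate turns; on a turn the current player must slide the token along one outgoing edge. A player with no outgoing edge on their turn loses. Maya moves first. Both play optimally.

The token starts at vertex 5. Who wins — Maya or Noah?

Label each position W (a win for the player to move) or L (a loss). A position with no legal move is L; any other position is W exactly when some move reaches an L, and L when every move reaches a W.
Every edge goes from a vertex to one that appears earlier in the order 7, 8, 4, 6, 1, 5, 3, 2, so processing vertices in that order labels each vertex after all of its successors.
7: no outgoing edge → L
8: can move to 7, which is L ⇒ W
4: can move to 7, which is L ⇒ W
6: the only move is to 8(W), a W ⇒ L
1: can move to 6, which is L ⇒ W
5: can move to 7, which is L ⇒ W
3: the only move is to 1(W), a W ⇒ L
2: the only move is to 5(W), a W ⇒ L
From 5 Maya can move to 7, reaching an L position.

Maya wins.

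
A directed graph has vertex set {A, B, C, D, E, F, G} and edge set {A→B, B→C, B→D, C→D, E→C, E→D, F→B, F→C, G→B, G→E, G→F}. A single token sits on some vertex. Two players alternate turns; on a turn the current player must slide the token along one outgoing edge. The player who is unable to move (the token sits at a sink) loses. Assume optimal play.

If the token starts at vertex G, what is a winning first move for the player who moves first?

Work bottom-up. With no move the player to move loses. Otherwise the position is W if at least one move leads to an L position for the opponent, and L if every move leads to a W.
Every edge goes from a vertex to one that appears earlier in the order D, C, E, B, F, G, A, so processing vertices in that order labels each vertex after all of its successors.
D: no outgoing edge → L
C: W (go to D, an L position)
E: W (go to D, an L position)
B: W (go to D, an L position)
F: L (options B(W), C(W) are all W)
G: W (go to F, an L position)
A: L (sole option B(W) is W)
From G, the L positions reachable in one move are: F.

Move to F.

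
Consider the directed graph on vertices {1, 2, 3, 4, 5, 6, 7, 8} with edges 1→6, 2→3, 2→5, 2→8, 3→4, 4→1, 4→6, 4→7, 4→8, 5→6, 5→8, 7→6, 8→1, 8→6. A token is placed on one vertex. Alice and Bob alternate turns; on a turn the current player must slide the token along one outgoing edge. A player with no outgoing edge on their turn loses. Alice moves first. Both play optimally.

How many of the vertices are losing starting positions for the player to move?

Build the W/L table. Terminal = L. A non-terminal position is W if it has a move to some L; otherwise it is L.
Every edge goes from a vertex to one that appears earlier in the order 6, 1, 8, 7, 4, 3, 5, 2, so processing vertices in that order labels each vertex after all of its successors.
6: no outgoing edge → L
1: reaches L-position 6 → W
8: reaches L-position 6 → W
7: reaches L-position 6 → W
4: reaches L-position 6 → W
3: only reaches 4(W), which is W → L
5: reaches L-position 6 → W
2: reaches L-position 3 → W
The L vertices are 3, 6; that is 2 in all.

2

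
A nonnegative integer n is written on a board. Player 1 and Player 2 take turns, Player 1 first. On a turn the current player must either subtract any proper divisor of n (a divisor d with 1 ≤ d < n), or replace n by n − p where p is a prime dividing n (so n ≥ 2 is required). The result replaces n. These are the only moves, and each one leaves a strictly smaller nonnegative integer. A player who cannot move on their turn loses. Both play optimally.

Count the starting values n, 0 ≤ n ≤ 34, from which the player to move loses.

8

Work bottom-up. With no move the player to move loses. Otherwise the position is W if at least one move leads to an L position for the opponent, and L if every move leads to a W.
n=0: no move → L
n=1: no move → L
n=2: W (go to 0, an L position)
n=3: W (go to 0, an L position)
n=4: L (options 2(W), 3(W) are all W)
n=5: W (go to 0, an L position)
n=6: W (go to 4, an L position)
n=7: W (go to 0, an L position)
n=8: W (go to 4, an L position)
n=9: L (options 6(W), 8(W) are all W)
n=10: W (go to 9, an L position)
n=11: W (go to 0, an L position)
n=12: W (go to 9, an L position)
n=13: W (go to 0, an L position)
n=14: L (options 7(W), 12(W), 13(W) are all W)
n=15: W (go to 14, an L position)
n=16: W (go to 14, an L position)
n=17: W (go to 0, an L position)
n=18: W (go to 9, an L position)
n=19: W (go to 0, an L position)
n=20: L (options 10(W), 15(W), 16(W), 18(W), 19(W) are all W)
n=21: W (go to 14, an L position)
n=22: W (go to 20, an L position)
n=23: W (go to 0, an L position)
n=24: W (go to 20, an L position)
n=25: W (go to 20, an L position)
n=26: L (options 13(W), 24(W), 25(W) are all W)
n=27: W (go to 26, an L position)
n=28: W (go to 14, an L position)
n=29: W (go to 0, an L position)
n=30: W (go to 20, an L position)
n=31: W (go to 0, an L position)
n=32: L (options 16(W), 24(W), 28(W), 30(W), 31(W) are all W)
n=33: W (go to 32, an L position)
n=34: W (go to 32, an L position)
L entries with 0 ≤ n ≤ 34: n = 0, 1, 4, 9, 14, 20, 26, 32; that makes 8.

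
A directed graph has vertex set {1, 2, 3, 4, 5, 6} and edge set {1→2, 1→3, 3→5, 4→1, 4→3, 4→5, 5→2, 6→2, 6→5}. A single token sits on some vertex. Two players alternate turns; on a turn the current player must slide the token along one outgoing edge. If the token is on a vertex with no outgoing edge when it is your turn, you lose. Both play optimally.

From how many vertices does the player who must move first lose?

Compute win/loss labels from the base case upward. A position with no move is L. Any other position is W if it can reach an L in one move, else L.
Every edge goes from a vertex to one that appears earlier in the order 2, 5, 6, 3, 1, 4, so processing vertices in that order labels each vertex after all of its successors.
2: no outgoing edge → L
5: →2(L), so W
6: →2(L), so W
3: →5(W) only, which is W, so L
1: →3(L), so W
4: →3(L), so W
The L vertices are 2, 3; that is 2 in all.

2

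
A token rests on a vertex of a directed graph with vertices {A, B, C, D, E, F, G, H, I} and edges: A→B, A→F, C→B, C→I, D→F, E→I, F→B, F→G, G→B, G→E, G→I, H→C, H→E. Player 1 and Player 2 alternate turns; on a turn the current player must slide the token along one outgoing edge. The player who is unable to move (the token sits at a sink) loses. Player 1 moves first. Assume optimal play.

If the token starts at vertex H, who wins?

Work bottom-up. With no move the player to move loses. Otherwise the position is W if at least one move leads to an L position for the opponent, and L if every move leads to a W.
Every edge goes from a vertex to one that appears earlier in the order I, B, E, G, C, F, H, D, A, so processing vertices in that order labels each vertex after all of its successors.
I: no outgoing edge → L
B: no outgoing edge → L
E: can move to I, which is L ⇒ W
G: can move to B, which is L ⇒ W
C: can move to B, which is L ⇒ W
F: can move to B, which is L ⇒ W
H: moves to C(W), E(W); every one is W ⇒ L
D: the only move is to F(W), a W ⇒ L
A: can move to B, which is L ⇒ W
Every move from H reaches a W position, so the mover loses.

Player 2 wins.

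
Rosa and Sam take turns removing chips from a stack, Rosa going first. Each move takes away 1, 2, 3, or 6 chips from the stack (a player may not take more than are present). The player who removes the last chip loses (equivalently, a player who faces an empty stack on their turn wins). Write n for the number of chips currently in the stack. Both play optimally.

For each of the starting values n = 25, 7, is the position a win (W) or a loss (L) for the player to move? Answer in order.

Compute win/loss labels from the base case upward. A position with no move is W. Any other position is W if it can reach an L in one move, else L.
n=0: no move; the opponent has just taken the last chip and therefore loses → W
n=1: only reaches 0(W), which is W → L
n=2: reaches L-position 1 → W
n=3: reaches L-position 1 → W
n=4: reaches L-position 1 → W
n=5: only reaches 4(W), 3(W), 2(W), all W → L
n=6: reaches L-position 5 → W
n=7: reaches L-position 5 → W
n=8: reaches L-position 5 → W
n=9: only reaches 8(W), 7(W), 6(W), 3(W), all W → L
n=10: reaches L-position 9 → W
n=11: reaches L-position 9 → W
n=12: reaches L-position 9 → W
n=13: only reaches 12(W), 11(W), 10(W), 7(W), all W → L
n=14: reaches L-position 13 → W
n=15: reaches L-position 13 → W
n=16: reaches L-position 13 → W
n=17: only reaches 16(W), 15(W), 14(W), 11(W), all W → L
n=18: reaches L-position 17 → W
n=19: reaches L-position 17 → W
n=20: reaches L-position 17 → W
n=21: only reaches 20(W), 19(W), 18(W), 15(W), all W → L
n=22: reaches L-position 21 → W
n=23: reaches L-position 21 → W
n=24: reaches L-position 21 → W
n=25: only reaches 24(W), 23(W), 22(W), 19(W), all W → L

25: L, 7: W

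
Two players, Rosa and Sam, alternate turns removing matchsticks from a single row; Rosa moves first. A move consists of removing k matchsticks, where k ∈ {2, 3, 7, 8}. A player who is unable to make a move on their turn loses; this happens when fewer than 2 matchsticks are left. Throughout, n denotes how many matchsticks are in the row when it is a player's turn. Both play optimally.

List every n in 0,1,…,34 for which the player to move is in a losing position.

0, 1, 5, 6, 10, 11, 15, 16, 20, 21, 25, 26, 30, 31

Build the W/L table. Terminal = L. A non-terminal position is W if it has a move to some L; otherwise it is L.
n=0: no move → L
n=1: no move → L
n=2: reaches L-position 0 → W
n=3: reaches L-position 1 → W
n=4: reaches L-position 1 → W
n=5: only reaches 3(W), 2(W), all W → L
n=6: only reaches 4(W), 3(W), all W → L
n=7: reaches L-position 5 → W
n=8: reaches L-position 6 → W
n=9: reaches L-position 6 → W
n=10: only reaches 8(W), 7(W), 3(W), 2(W), all W → L
n=11: only reaches 9(W), 8(W), 4(W), 3(W), all W → L
n=12: reaches L-position 10 → W
n=13: reaches L-position 11 → W
n=14: reaches L-position 11 → W
n=15: only reaches 13(W), 12(W), 8(W), 7(W), all W → L
n=16: only reaches 14(W), 13(W), 9(W), 8(W), all W → L
n=17: reaches L-position 15 → W
n=18: reaches L-position 16 → W
n=19: reaches L-position 16 → W
n=20: only reaches 18(W), 17(W), 13(W), 12(W), all W → L
n=21: only reaches 19(W), 18(W), 14(W), 13(W), all W → L
n=22: reaches L-position 20 → W
n=23: reaches L-position 21 → W
n=24: reaches L-position 21 → W
n=25: only reaches 23(W), 22(W), 18(W), 17(W), all W → L
n=26: only reaches 24(W), 23(W), 19(W), 18(W), all W → L
n=27: reaches L-position 25 → W
n=28: reaches L-position 26 → W
n=29: reaches L-position 26 → W
n=30: only reaches 28(W), 27(W), 23(W), 22(W), all W → L
n=31: only reaches 29(W), 28(W), 24(W), 23(W), all W → L
n=32: reaches L-position 30 → W
n=33: reaches L-position 31 → W
n=34: reaches L-position 31 → W
The losing starting values of n are exactly the entries labelled L in this table (14 of them).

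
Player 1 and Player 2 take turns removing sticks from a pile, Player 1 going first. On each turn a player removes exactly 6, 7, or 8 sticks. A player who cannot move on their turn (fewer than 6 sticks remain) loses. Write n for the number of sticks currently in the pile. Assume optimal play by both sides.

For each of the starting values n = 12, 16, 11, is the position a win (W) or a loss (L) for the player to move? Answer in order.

12: W, 16: L, 11: W

Label each position W (a win for the player to move) or L (a loss). A position with no legal move is L; any other position is W exactly when some move reaches an L, and L when every move reaches a W.
n=0: no move → L
n=1: no move → L
n=2: no move → L
n=3: no move → L
n=4: no move → L
n=5: no move → L
n=6: →0(L), so W
n=7: →1(L), so W
n=8: →2(L), so W
n=9: →3(L), so W
n=10: →4(L), so W
n=11: →5(L), so W
n=12: →5(L), so W
n=13: →5(L), so W
n=14: →8(W), 7(W), 6(W) — all W, so L
n=15: →9(W), 8(W), 7(W) — all W, so L
n=16: →10(W), 9(W), 8(W) — all W, so L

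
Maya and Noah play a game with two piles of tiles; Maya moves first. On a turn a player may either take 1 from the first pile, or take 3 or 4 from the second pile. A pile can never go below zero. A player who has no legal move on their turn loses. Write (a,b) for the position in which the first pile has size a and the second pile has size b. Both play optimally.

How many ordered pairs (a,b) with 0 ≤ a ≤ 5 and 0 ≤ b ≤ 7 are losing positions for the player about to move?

Compute win/loss labels from the base case upward. A position with no move is L. Any other position is W if it can reach an L in one move, else L.
Every move lowers a or b (never raises either), so fill the grid row by row in increasing a, and left to right within a row: each cell's successors are then already labelled.
      b=0  b=1  b=2  b=3  b=4  b=5  b=6  b=7
a=0:    L    L    L    W    W    W    W    L
a=1:    W    W    W    L    L    L    W    W
a=2:    L    L    L    W    W    W    W    L
a=3:    W    W    W    L    L    L    W    W
a=4:    L    L    L    W    W    W    W    L
a=5:    W    W    W    L    L    L    W    W
Cells with no legal move (terminal, hence L): (0,0), (0,1), (0,2).
The remaining L cells, each justified by listing all of its moves:
(0,7): moves to (0,4)(W), (0,3)(W); every one is W ⇒ L
(1,3): moves to (0,3)(W), (1,0)(W); every one is W ⇒ L
(1,4): moves to (0,4)(W), (1,1)(W), (1,0)(W); every one is W ⇒ L
(1,5): moves to (0,5)(W), (1,2)(W), (1,1)(W); every one is W ⇒ L
(2,0): the only move is to (1,0)(W), a W ⇒ L
(2,1): the only move is to (1,1)(W), a W ⇒ L
(2,2): the only move is to (1,2)(W), a W ⇒ L
(2,7): moves to (1,7)(W), (2,4)(W), (2,3)(W); every one is W ⇒ L
(3,3): moves to (2,3)(W), (3,0)(W); every one is W ⇒ L
(3,4): moves to (2,4)(W), (3,1)(W), (3,0)(W); every one is W ⇒ L
(3,5): moves to (2,5)(W), (3,2)(W), (3,1)(W); every one is W ⇒ L
(4,0): the only move is to (3,0)(W), a W ⇒ L
(4,1): the only move is to (3,1)(W), a W ⇒ L
(4,2): the only move is to (3,2)(W), a W ⇒ L
(4,7): moves to (3,7)(W), (4,4)(W), (4,3)(W); every one is W ⇒ L
(5,3): moves to (4,3)(W), (5,0)(W); every one is W ⇒ L
(5,4): moves to (4,4)(W), (5,1)(W), (5,0)(W); every one is W ⇒ L
(5,5): moves to (4,5)(W), (5,2)(W), (5,1)(W); every one is W ⇒ L
Every other cell has at least one move into one of the L cells above, so it is W.
L cells per row: a=0: 4, a=1: 3, a=2: 4, a=3: 3, a=4: 4, a=5: 3; total 21.

21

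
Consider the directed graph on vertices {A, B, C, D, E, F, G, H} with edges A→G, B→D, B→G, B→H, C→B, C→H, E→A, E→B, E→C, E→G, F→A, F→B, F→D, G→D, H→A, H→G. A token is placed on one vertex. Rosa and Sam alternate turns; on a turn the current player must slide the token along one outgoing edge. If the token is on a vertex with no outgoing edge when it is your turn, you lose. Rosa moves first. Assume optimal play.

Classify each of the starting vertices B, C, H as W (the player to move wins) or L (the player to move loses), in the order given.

Classify positions by backward induction: terminal positions (no move available) are L. From any other position, the mover wins iff some move reaches an L.
Every edge goes from a vertex to one that appears earlier in the order D, G, A, H, B, F, C, E, so processing vertices in that order labels each vertex after all of its successors.
D: no outgoing edge → L
G: W (go to D, an L position)
A: L (sole option G(W) is W)
H: W (go to A, an L position)
B: W (go to D, an L position)
F: W (go to A, an L position)
C: L (options B(W), H(W) are all W)
E: W (go to C, an L position)

B: W, C: L, H: W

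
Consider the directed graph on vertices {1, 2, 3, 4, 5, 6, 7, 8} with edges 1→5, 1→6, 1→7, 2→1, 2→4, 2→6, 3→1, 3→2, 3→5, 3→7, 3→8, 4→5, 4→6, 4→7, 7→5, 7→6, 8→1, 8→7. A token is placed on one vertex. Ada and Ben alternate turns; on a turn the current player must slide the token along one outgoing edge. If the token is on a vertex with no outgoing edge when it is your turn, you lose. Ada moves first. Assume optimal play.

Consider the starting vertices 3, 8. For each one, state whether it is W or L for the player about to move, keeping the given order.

3: W, 8: L

Work bottom-up. With no move the player to move loses. Otherwise the position is W if at least one move leads to an L position for the opponent, and L if every move leads to a W.
Every edge goes from a vertex to one that appears earlier in the order 6, 5, 7, 4, 1, 2, 8, 3, so processing vertices in that order labels each vertex after all of its successors.
6: no outgoing edge → L
5: no outgoing edge → L
7: can move to 5, which is L ⇒ W
4: can move to 5, which is L ⇒ W
1: can move to 5, which is L ⇒ W
2: can move to 6, which is L ⇒ W
8: moves to 1(W), 7(W); every one is W ⇒ L
3: can move to 8, which is L ⇒ W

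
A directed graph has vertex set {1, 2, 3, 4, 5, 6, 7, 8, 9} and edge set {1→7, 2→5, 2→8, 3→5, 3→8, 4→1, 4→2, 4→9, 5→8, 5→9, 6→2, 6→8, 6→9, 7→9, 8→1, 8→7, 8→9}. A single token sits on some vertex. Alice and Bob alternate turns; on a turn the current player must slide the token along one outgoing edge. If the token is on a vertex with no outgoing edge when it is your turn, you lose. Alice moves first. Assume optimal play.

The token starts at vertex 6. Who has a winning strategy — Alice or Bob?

Alice wins.

Label each position W (a win for the player to move) or L (a loss). A position with no legal move is L; any other position is W exactly when some move reaches an L, and L when every move reaches a W.
Every edge goes from a vertex to one that appears earlier in the order 9, 7, 1, 8, 5, 3, 2, 6, 4, so processing vertices in that order labels each vertex after all of its successors.
9: no outgoing edge → L
7: reaches L-position 9 → W
1: only reaches 7(W), which is W → L
8: reaches L-position 1 → W
5: reaches L-position 9 → W
3: only reaches 5(W), 8(W), all W → L
2: only reaches 5(W), 8(W), all W → L
6: reaches L-position 2 → W
4: reaches L-position 2 → W
From 6 Alice can move to 2, reaching an L position.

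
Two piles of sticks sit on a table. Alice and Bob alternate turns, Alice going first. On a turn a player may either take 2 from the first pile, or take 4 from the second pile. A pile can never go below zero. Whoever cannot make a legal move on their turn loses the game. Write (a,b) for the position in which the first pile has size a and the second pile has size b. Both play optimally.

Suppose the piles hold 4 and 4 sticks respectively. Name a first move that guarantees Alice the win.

Move to (2,4).

Compute win/loss labels from the base case upward. A position with no move is L. Any other position is W if it can reach an L in one move, else L.
No move ever increases a pile, so every position that can arise here has a ≤ 4 and b ≤ 4; it is enough to label the cells with 0 ≤ a ≤ 4 and 0 ≤ b ≤ 4.
Every move lowers a or b (never raises either), so fill the grid row by row in increasing a, and left to right within a row: each cell's successors are then already labelled.
      b=0  b=1  b=2  b=3  b=4
a=0:    L    L    L    L    W
a=1:    L    L    L    L    W
a=2:    W    W    W    W    L
a=3:    W    W    W    W    L
a=4:    L    L    L    L    W
Cells with no legal move (terminal, hence L): (0,0), (0,1), (0,2), (0,3), (1,0), (1,1), (1,2), (1,3).
The remaining L cells, each justified by listing all of its moves:
(2,4): moves to (0,4)(W), (2,0)(W); every one is W ⇒ L
(3,4): moves to (1,4)(W), (3,0)(W); every one is W ⇒ L
(4,0): the only move is to (2,0)(W), a W ⇒ L
(4,1): the only move is to (2,1)(W), a W ⇒ L
(4,2): the only move is to (2,2)(W), a W ⇒ L
(4,3): the only move is to (2,3)(W), a W ⇒ L
Every other cell has at least one move into one of the L cells above, so it is W.
From (4,4), the L positions reachable in one move are: (2,4), (4,0). Any move reaching one of these is winning.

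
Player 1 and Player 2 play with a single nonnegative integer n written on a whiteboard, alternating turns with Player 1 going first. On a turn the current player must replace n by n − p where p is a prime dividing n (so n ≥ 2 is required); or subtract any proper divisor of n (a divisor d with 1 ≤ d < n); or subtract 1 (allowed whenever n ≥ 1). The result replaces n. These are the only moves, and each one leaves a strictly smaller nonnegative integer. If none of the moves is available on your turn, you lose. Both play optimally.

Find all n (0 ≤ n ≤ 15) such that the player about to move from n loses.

0, 4, 9, 14

Work bottom-up. With no move the player to move loses. Otherwise the position is W if at least one move leads to an L position for the opponent, and L if every move leads to a W.
n=0: no move → L
n=1: can move to 0, which is L ⇒ W
n=2: can move to 0, which is L ⇒ W
n=3: can move to 0, which is L ⇒ W
n=4: moves to 2(W), 3(W); every one is W ⇒ L
n=5: can move to 0, which is L ⇒ W
n=6: can move to 4, which is L ⇒ W
n=7: can move to 0, which is L ⇒ W
n=8: can move to 4, which is L ⇒ W
n=9: moves to 6(W), 8(W); every one is W ⇒ L
n=10: can move to 9, which is L ⇒ W
n=11: can move to 0, which is L ⇒ W
n=12: can move to 9, which is L ⇒ W
n=13: can move to 0, which is L ⇒ W
n=14: moves to 7(W), 12(W), 13(W); every one is W ⇒ L
n=15: can move to 14, which is L ⇒ W
The losing starting values of n are exactly the entries labelled L in this table (4 of them).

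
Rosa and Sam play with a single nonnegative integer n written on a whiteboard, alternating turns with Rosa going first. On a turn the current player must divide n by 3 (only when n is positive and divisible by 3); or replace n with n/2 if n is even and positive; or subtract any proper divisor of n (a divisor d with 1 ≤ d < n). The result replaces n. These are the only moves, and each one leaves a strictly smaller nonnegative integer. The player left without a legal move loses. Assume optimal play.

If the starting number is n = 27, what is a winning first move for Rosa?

Positions with no move are L. A position that does have a move is losing for the player to move precisely when every available move leads to a winning position for the opponent. Fill in the labels:
n=0: no move → L
n=1: no move → L
n=2: reaches L-position 1 → W
n=3: reaches L-position 1 → W
n=4: only reaches 2(W), 3(W), all W → L
n=5: reaches L-position 4 → W
n=6: reaches L-position 4 → W
n=7: only reaches 6(W), which is W → L
n=8: reaches L-position 4 → W
n=9: only reaches 3(W), 6(W), 8(W), all W → L
n=10: reaches L-position 9 → W
n=11: only reaches 10(W), which is W → L
n=12: reaches L-position 4 → W
n=13: only reaches 12(W), which is W → L
n=14: reaches L-position 7 → W
n=15: only reaches 5(W), 10(W), 12(W), 14(W), all W → L
n=16: reaches L-position 15 → W
n=17: only reaches 16(W), which is W → L
n=18: reaches L-position 9 → W
n=19: only reaches 18(W), which is W → L
n=20: reaches L-position 15 → W
n=21: reaches L-position 7 → W
n=22: reaches L-position 11 → W
n=23: only reaches 22(W), which is W → L
n=24: reaches L-position 23 → W
n=25: only reaches 20(W), 24(W), all W → L
n=26: reaches L-position 13 → W
n=27: reaches L-position 9 → W
From 27, the L positions reachable in one move are: 9.

Move to 9.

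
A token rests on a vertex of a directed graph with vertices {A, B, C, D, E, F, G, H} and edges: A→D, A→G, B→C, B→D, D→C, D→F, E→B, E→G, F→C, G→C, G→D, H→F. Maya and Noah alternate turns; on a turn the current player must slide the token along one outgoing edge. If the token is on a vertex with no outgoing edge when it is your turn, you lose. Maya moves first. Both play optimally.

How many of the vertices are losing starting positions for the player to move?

Build the W/L table. Terminal = L. A non-terminal position is W if it has a move to some L; otherwise it is L.
Every edge goes from a vertex to one that appears earlier in the order C, F, D, G, A, B, E, H, so processing vertices in that order labels each vertex after all of its successors.
C: no outgoing edge → L
F: can move to C, which is L ⇒ W
D: can move to C, which is L ⇒ W
G: can move to C, which is L ⇒ W
A: moves to G(W), D(W); every one is W ⇒ L
B: can move to C, which is L ⇒ W
E: moves to B(W), G(W); every one is W ⇒ L
H: the only move is to F(W), a W ⇒ L
The L vertices are A, C, E, H; that is 4 in all.

4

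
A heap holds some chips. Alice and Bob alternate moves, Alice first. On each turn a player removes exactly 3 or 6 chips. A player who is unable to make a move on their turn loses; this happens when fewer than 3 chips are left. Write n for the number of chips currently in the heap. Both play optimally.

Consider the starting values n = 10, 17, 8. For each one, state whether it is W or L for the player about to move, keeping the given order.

Build the W/L table. Terminal = L. A non-terminal position is W if it has a move to some L; otherwise it is L.
n=0: no move → L
n=1: no move → L
n=2: no move → L
n=3: can move to 0, which is L ⇒ W
n=4: can move to 1, which is L ⇒ W
n=5: can move to 2, which is L ⇒ W
n=6: can move to 0, which is L ⇒ W
n=7: can move to 1, which is L ⇒ W
n=8: can move to 2, which is L ⇒ W
n=9: moves to 6(W), 3(W); every one is W ⇒ L
n=10: moves to 7(W), 4(W); every one is W ⇒ L
n=11: moves to 8(W), 5(W); every one is W ⇒ L
n=12: can move to 9, which is L ⇒ W
n=13: can move to 10, which is L ⇒ W
n=14: can move to 11, which is L ⇒ W
n=15: can move to 9, which is L ⇒ W
n=16: can move to 10, which is L ⇒ W
n=17: can move to 11, which is L ⇒ W

10: L, 17: W, 8: W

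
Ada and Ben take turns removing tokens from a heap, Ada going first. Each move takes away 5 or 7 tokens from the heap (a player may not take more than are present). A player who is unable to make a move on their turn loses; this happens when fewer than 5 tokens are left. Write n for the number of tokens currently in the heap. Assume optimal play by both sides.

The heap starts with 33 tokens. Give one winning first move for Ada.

Remove 5, leaving 28.

Work bottom-up. With no move the player to move loses. Otherwise the position is W if at least one move leads to an L position for the opponent, and L if every move leads to a W.
n=0: no move → L
n=1: no move → L
n=2: no move → L
n=3: no move → L
n=4: no move → L
n=5: can move to 0, which is L ⇒ W
n=6: can move to 1, which is L ⇒ W
n=7: can move to 2, which is L ⇒ W
n=8: can move to 3, which is L ⇒ W
n=9: can move to 4, which is L ⇒ W
n=10: can move to 3, which is L ⇒ W
n=11: can move to 4, which is L ⇒ W
n=12: moves to 7(W), 5(W); every one is W ⇒ L
n=13: moves to 8(W), 6(W); every one is W ⇒ L
n=14: moves to 9(W), 7(W); every one is W ⇒ L
n=15: moves to 10(W), 8(W); every one is W ⇒ L
n=16: moves to 11(W), 9(W); every one is W ⇒ L
n=17: can move to 12, which is L ⇒ W
n=18: can move to 13, which is L ⇒ W
n=19: can move to 14, which is L ⇒ W
n=20: can move to 15, which is L ⇒ W
n=21: can move to 16, which is L ⇒ W
n=22: can move to 15, which is L ⇒ W
n=23: can move to 16, which is L ⇒ W
n=24: moves to 19(W), 17(W); every one is W ⇒ L
n=25: moves to 20(W), 18(W); every one is W ⇒ L
n=26: moves to 21(W), 19(W); every one is W ⇒ L
n=27: moves to 22(W), 20(W); every one is W ⇒ L
n=28: moves to 23(W), 21(W); every one is W ⇒ L
n=29: can move to 24, which is L ⇒ W
n=30: can move to 25, which is L ⇒ W
n=31: can move to 26, which is L ⇒ W
n=32: can move to 27, which is L ⇒ W
n=33: can move to 28, which is L ⇒ W
From 33, the L positions reachable in one move are: 28, 26. Any move reaching one of these is winning.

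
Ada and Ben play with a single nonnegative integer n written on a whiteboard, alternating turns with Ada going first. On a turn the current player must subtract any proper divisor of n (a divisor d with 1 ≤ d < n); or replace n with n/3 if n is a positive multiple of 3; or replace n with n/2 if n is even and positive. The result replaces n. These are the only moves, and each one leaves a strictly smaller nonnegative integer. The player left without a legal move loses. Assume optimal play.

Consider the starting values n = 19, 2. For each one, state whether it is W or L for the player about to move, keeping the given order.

19: L, 2: W

Build the W/L table. Terminal = L. A non-terminal position is W if it has a move to some L; otherwise it is L.
n=0: no move → L
n=1: no move → L
n=2: can move to 1, which is L ⇒ W
n=3: can move to 1, which is L ⇒ W
n=4: moves to 2(W), 3(W); every one is W ⇒ L
n=5: can move to 4, which is L ⇒ W
n=6: can move to 4, which is L ⇒ W
n=7: the only move is to 6(W), a W ⇒ L
n=8: can move to 4, which is L ⇒ W
n=9: moves to 3(W), 6(W), 8(W); every one is W ⇒ L
n=10: can move to 9, which is L ⇒ W
n=11: the only move is to 10(W), a W ⇒ L
n=12: can move to 4, which is L ⇒ W
n=13: the only move is to 12(W), a W ⇒ L
n=14: can move to 7, which is L ⇒ W
n=15: moves to 5(W), 10(W), 12(W), 14(W); every one is W ⇒ L
n=16: can move to 15, which is L ⇒ W
n=17: the only move is to 16(W), a W ⇒ L
n=18: can move to 9, which is L ⇒ W
n=19: the only move is to 18(W), a W ⇒ L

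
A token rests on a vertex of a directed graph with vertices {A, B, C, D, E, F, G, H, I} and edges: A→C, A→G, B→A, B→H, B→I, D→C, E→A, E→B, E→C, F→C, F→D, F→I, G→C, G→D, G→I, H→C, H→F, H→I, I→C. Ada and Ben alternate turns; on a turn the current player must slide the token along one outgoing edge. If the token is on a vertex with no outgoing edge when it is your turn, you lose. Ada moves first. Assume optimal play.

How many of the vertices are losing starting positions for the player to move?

Build the W/L table. Terminal = L. A non-terminal position is W if it has a move to some L; otherwise it is L.
Every edge goes from a vertex to one that appears earlier in the order C, I, D, F, H, G, A, B, E, so processing vertices in that order labels each vertex after all of its successors.
C: no outgoing edge → L
I: reaches L-position C → W
D: reaches L-position C → W
F: reaches L-position C → W
H: reaches L-position C → W
G: reaches L-position C → W
A: reaches L-position C → W
B: only reaches A(W), H(W), I(W), all W → L
E: reaches L-position B → W
The L vertices are B, C; that is 2 in all.

2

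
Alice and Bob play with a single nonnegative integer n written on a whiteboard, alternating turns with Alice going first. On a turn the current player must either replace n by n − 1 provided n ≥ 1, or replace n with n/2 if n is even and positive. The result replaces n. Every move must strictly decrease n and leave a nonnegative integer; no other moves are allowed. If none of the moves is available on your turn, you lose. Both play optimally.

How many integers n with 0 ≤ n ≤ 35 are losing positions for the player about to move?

Compute win/loss labels from the base case upward. A position with no move is L. Any other position is W if it can reach an L in one move, else L.
n=0: no move → L
n=1: →0(L), so W
n=2: →1(W) only, which is W, so L
n=3: →2(L), so W
n=4: →2(L), so W
n=5: →4(W) only, which is W, so L
n=6: →5(L), so W
n=7: →6(W) only, which is W, so L
n=8: →7(L), so W
n=9: →8(W) only, which is W, so L
n=10: →5(L), so W
n=11: →10(W) only, which is W, so L
n=12: →11(L), so W
n=13: →12(W) only, which is W, so L
n=14: →7(L), so W
n=15: →14(W) only, which is W, so L
n=16: →15(L), so W
n=17: →16(W) only, which is W, so L
n=18: →9(L), so W
n=19: →18(W) only, which is W, so L
n=20: →19(L), so W
n=21: →20(W) only, which is W, so L
n=22: →11(L), so W
n=23: →22(W) only, which is W, so L
n=24: →23(L), so W
n=25: →24(W) only, which is W, so L
n=26: →13(L), so W
n=27: →26(W) only, which is W, so L
n=28: →27(L), so W
n=29: →28(W) only, which is W, so L
n=30: →15(L), so W
n=31: →30(W) only, which is W, so L
n=32: →31(L), so W
n=33: →32(W) only, which is W, so L
n=34: →17(L), so W
n=35: →34(W) only, which is W, so L
L entries with 0 ≤ n ≤ 35: n = 0, 2, 5, 7, 9, 11, 13, 15, 17, 19, 21, 23, 25, 27, 29, 31, 33, 35; that makes 18.

18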